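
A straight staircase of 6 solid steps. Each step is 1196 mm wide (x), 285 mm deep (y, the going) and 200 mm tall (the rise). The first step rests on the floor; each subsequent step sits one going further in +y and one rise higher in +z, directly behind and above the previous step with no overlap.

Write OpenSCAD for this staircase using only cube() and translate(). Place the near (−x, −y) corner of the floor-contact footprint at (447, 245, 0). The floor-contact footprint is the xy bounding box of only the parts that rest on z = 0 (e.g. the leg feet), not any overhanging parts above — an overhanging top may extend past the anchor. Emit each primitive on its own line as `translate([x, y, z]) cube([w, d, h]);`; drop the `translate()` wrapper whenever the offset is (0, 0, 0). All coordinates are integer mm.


translate([447, 245, 0]) cube([1196, 285, 200]);
translate([447, 530, 200]) cube([1196, 285, 200]);
translate([447, 815, 400]) cube([1196, 285, 200]);
translate([447, 1100, 600]) cube([1196, 285, 200]);
translate([447, 1385, 800]) cube([1196, 285, 200]);
translate([447, 1670, 1000]) cube([1196, 285, 200]);


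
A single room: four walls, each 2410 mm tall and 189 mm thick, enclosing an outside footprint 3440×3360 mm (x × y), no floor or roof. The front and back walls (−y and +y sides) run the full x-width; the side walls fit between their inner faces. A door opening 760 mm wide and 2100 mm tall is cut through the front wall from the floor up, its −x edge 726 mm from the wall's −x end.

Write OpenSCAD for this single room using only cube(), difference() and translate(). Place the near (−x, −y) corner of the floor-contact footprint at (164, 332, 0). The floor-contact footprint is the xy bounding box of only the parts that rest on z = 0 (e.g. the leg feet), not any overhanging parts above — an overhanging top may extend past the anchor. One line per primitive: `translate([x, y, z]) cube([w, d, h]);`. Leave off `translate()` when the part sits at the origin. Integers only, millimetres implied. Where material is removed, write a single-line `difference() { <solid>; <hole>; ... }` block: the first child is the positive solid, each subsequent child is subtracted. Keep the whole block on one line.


difference() { translate([164, 332, 0]) cube([3440, 189, 2410]); translate([890, 332, 0]) cube([760, 189, 2100]); }
translate([164, 3503, 0]) cube([3440, 189, 2410]);
translate([164, 521, 0]) cube([189, 2982, 2410]);
translate([3415, 521, 0]) cube([189, 2982, 2410]);


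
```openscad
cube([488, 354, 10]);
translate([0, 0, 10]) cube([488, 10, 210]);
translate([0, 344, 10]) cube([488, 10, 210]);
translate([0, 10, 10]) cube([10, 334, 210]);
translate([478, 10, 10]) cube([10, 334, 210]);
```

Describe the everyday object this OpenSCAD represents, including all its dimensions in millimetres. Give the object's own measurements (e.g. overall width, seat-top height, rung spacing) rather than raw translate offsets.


An open-topped rectangular box: outside dimensions 488×354×220 mm, with a uniform wall and base thickness of 10 mm. The base is a full 488×354 slab on the floor; four walls sit on top of the base. The front and back walls (the −y and +y sides) span the full width; the two side walls fit between them.


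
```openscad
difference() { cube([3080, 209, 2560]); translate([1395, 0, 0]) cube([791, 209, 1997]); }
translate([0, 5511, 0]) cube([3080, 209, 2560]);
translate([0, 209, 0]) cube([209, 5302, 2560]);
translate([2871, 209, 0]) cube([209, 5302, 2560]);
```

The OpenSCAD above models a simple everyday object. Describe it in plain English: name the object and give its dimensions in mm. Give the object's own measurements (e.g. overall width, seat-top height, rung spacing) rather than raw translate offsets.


A single room: four walls, each 2560 mm tall and 209 mm thick, enclosing an outside footprint 3080×5720 mm (x × y), no floor or roof. The front and back walls (−y and +y sides) run the full x-width; the side walls fit between their inner faces. A door opening 791 mm wide and 1997 mm tall is cut through the front wall from the floor up, its −x edge 1395 mm from the wall's −x end.


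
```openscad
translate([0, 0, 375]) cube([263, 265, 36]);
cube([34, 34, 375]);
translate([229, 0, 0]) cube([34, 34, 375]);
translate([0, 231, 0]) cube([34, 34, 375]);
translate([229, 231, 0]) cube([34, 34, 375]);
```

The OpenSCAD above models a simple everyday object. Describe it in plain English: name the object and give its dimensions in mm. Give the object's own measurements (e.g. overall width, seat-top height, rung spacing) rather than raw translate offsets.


A four-legged stool. The seat is a 263×265×36 mm slab whose top surface is at z = 411 mm; four square legs, each 34×34 mm in cross-section, run from the floor (z = 0) to the underside of the seat, each flush with a corner of the seat.


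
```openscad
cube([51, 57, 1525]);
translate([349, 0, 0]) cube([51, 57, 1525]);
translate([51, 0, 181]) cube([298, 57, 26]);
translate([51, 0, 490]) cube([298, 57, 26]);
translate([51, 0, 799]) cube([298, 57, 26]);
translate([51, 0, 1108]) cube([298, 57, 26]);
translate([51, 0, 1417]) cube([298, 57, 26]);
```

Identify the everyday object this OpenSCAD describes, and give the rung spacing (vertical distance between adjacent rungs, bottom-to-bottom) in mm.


A ladder. The rung spacing is 309 mm.

Two tall 51×57 posts with 5 short bars between them — a ladder. Adjacent rungs sit at z = 181 and z = 490, so the spacing is 490 − 181 = 309 mm.


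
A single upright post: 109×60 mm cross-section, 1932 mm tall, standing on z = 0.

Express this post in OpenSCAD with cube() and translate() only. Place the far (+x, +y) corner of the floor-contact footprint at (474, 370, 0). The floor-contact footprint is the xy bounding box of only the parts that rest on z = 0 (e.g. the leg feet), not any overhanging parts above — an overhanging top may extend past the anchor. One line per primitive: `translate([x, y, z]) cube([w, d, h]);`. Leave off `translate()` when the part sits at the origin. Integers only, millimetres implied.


translate([365, 310, 0]) cube([109, 60, 1932]);


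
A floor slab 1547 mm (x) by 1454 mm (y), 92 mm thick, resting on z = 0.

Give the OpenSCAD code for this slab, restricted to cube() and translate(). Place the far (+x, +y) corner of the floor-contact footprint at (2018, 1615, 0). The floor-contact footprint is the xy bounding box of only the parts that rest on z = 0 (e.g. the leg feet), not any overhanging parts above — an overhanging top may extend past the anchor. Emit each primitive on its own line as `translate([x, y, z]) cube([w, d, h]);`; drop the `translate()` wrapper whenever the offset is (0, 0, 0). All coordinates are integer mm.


translate([471, 161, 0]) cube([1547, 1454, 92]);


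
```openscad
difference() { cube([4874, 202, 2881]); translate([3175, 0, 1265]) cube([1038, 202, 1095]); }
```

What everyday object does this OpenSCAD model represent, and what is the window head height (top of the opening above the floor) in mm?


A wall with a window opening. The window head height is 2360 mm.

A wall with a rectangular opening subtracted — a window. Sill at z = 1265, opening 1095 mm tall, so the head is at 1265 + 1095 = 2360 mm.


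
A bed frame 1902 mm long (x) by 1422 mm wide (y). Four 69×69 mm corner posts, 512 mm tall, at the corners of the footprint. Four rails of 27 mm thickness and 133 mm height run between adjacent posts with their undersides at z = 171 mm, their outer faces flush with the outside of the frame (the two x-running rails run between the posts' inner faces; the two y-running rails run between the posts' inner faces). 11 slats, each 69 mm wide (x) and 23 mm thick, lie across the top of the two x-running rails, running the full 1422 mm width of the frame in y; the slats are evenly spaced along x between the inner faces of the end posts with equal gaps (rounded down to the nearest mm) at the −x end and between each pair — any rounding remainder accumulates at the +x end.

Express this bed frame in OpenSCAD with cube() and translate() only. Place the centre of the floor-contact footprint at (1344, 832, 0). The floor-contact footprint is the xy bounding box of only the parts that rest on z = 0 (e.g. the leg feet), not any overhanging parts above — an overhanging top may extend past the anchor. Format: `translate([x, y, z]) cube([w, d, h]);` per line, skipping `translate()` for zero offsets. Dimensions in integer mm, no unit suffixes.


// slat z = rail_z + rail_h = 171 + 133 = 304
// slat gap = ⌊(1764 − 11·69) / 12⌋ = 83
translate([393, 121, 0]) cube([69, 69, 512]);
translate([393, 1474, 0]) cube([69, 69, 512]);
translate([2226, 121, 0]) cube([69, 69, 512]);
translate([2226, 1474, 0]) cube([69, 69, 512]);
translate([462, 121, 171]) cube([1764, 27, 133]);
translate([462, 1516, 171]) cube([1764, 27, 133]);
translate([393, 190, 171]) cube([27, 1284, 133]);
translate([2268, 190, 171]) cube([27, 1284, 133]);
translate([545, 121, 304]) cube([69, 1422, 23]);
translate([697, 121, 304]) cube([69, 1422, 23]);
translate([849, 121, 304]) cube([69, 1422, 23]);
translate([1001, 121, 304]) cube([69, 1422, 23]);
translate([1153, 121, 304]) cube([69, 1422, 23]);
translate([1305, 121, 304]) cube([69, 1422, 23]);
translate([1457, 121, 304]) cube([69, 1422, 23]);
translate([1609, 121, 304]) cube([69, 1422, 23]);
translate([1761, 121, 304]) cube([69, 1422, 23]);
translate([1913, 121, 304]) cube([69, 1422, 23]);
translate([2065, 121, 304]) cube([69, 1422, 23]);


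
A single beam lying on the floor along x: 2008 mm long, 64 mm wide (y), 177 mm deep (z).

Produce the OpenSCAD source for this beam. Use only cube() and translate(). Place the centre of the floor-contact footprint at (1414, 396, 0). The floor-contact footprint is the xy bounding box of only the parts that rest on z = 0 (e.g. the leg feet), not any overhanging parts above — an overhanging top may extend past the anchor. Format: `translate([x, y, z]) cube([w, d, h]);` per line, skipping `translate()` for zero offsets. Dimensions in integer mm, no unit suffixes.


translate([410, 364, 0]) cube([2008, 64, 177]);


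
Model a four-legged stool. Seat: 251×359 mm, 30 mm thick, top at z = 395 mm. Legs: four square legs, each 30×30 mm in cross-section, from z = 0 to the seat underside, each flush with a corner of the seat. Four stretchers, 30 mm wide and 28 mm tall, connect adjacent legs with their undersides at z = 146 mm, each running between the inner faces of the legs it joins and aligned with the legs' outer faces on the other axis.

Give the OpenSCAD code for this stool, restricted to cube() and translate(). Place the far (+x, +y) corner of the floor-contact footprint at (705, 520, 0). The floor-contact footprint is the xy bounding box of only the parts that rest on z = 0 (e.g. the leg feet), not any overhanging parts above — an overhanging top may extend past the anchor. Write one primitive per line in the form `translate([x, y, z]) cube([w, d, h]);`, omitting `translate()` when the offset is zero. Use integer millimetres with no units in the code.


// leg_h = 395 - 30 = 365
// stretcher span = 251 - 2*30 = 191
translate([454, 161, 365]) cube([251, 359, 30]);
translate([454, 161, 0]) cube([30, 30, 365]);
translate([675, 161, 0]) cube([30, 30, 365]);
translate([454, 490, 0]) cube([30, 30, 365]);
translate([675, 490, 0]) cube([30, 30, 365]);
translate([484, 161, 146]) cube([191, 30, 28]);
translate([484, 490, 146]) cube([191, 30, 28]);
translate([454, 191, 146]) cube([30, 299, 28]);
translate([675, 191, 146]) cube([30, 299, 28]);


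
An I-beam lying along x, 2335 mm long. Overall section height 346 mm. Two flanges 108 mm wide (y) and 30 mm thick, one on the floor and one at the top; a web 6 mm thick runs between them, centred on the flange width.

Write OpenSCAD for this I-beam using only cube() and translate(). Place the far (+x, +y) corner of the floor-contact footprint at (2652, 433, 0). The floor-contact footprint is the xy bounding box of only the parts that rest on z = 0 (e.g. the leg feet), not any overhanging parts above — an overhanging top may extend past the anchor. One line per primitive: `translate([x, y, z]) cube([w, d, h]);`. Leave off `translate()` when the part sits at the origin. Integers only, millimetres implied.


translate([317, 325, 0]) cube([2335, 108, 30]);
translate([317, 376, 30]) cube([2335, 6, 286]);
translate([317, 325, 316]) cube([2335, 108, 30]);


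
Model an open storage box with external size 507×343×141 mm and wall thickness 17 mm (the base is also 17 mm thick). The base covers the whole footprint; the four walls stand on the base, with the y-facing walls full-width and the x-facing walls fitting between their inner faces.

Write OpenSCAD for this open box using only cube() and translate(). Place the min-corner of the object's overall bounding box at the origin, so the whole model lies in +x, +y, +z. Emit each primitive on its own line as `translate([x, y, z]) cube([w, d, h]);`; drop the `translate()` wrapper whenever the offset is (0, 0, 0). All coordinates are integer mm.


cube([507, 343, 17]);
translate([0, 0, 17]) cube([507, 17, 124]);
translate([0, 326, 17]) cube([507, 17, 124]);
translate([0, 17, 17]) cube([17, 309, 124]);
translate([490, 17, 17]) cube([17, 309, 124]);


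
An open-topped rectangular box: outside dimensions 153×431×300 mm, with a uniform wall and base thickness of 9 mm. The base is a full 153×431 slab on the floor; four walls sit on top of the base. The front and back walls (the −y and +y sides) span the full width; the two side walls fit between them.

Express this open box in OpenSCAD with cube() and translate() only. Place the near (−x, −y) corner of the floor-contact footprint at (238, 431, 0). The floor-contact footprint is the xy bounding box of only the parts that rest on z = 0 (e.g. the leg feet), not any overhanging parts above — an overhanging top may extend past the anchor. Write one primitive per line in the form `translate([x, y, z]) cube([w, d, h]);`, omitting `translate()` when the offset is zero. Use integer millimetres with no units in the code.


translate([238, 431, 0]) cube([153, 431, 9]);
translate([238, 431, 9]) cube([153, 9, 291]);
translate([238, 853, 9]) cube([153, 9, 291]);
translate([238, 440, 9]) cube([9, 413, 291]);
translate([382, 440, 9]) cube([9, 413, 291]);


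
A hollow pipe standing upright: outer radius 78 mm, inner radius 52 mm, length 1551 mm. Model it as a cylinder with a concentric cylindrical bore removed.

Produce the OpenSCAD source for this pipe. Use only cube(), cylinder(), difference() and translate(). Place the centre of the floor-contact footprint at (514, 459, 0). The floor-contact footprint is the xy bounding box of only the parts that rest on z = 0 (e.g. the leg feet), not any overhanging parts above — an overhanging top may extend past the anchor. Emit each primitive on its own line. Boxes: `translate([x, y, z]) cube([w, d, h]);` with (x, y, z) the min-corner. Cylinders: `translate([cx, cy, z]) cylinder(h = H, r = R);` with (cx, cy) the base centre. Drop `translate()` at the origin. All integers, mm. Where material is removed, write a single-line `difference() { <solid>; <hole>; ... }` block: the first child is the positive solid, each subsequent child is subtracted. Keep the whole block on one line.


difference() { translate([514, 459, 0]) cylinder(h = 1551, r = 78); translate([514, 459, 0]) cylinder(h = 1551, r = 52); }


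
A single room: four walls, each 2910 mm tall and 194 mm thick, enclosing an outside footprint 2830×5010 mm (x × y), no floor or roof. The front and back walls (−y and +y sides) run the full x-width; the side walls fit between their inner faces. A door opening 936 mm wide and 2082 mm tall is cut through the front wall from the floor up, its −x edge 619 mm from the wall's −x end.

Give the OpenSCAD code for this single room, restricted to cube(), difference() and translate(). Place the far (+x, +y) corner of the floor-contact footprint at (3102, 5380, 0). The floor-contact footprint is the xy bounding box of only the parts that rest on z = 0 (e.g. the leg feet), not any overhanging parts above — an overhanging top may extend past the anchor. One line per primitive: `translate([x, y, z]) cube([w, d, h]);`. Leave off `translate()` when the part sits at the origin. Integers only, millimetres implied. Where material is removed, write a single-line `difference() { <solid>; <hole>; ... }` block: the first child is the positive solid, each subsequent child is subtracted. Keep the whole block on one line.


difference() { translate([272, 370, 0]) cube([2830, 194, 2910]); translate([891, 370, 0]) cube([936, 194, 2082]); }
translate([272, 5186, 0]) cube([2830, 194, 2910]);
translate([272, 564, 0]) cube([194, 4622, 2910]);
translate([2908, 564, 0]) cube([194, 4622, 2910]);


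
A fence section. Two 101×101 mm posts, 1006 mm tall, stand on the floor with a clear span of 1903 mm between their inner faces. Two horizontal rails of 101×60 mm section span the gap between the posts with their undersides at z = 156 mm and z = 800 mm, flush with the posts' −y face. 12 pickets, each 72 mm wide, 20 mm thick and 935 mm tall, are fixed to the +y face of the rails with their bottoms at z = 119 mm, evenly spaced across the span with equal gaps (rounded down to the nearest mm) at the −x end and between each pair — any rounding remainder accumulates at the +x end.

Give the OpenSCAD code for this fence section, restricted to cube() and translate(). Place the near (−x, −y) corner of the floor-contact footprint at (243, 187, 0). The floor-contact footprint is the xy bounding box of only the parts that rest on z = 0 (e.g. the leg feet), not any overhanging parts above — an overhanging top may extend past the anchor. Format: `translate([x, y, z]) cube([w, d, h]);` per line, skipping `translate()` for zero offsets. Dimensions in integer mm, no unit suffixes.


translate([243, 187, 0]) cube([101, 101, 1006]);
translate([2247, 187, 0]) cube([101, 101, 1006]);
translate([344, 187, 156]) cube([1903, 101, 60]);
translate([344, 187, 800]) cube([1903, 101, 60]);
translate([423, 288, 119]) cube([72, 20, 935]);
translate([574, 288, 119]) cube([72, 20, 935]);
translate([725, 288, 119]) cube([72, 20, 935]);
translate([876, 288, 119]) cube([72, 20, 935]);
translate([1027, 288, 119]) cube([72, 20, 935]);
translate([1178, 288, 119]) cube([72, 20, 935]);
translate([1329, 288, 119]) cube([72, 20, 935]);
translate([1480, 288, 119]) cube([72, 20, 935]);
translate([1631, 288, 119]) cube([72, 20, 935]);
translate([1782, 288, 119]) cube([72, 20, 935]);
translate([1933, 288, 119]) cube([72, 20, 935]);
translate([2084, 288, 119]) cube([72, 20, 935]);


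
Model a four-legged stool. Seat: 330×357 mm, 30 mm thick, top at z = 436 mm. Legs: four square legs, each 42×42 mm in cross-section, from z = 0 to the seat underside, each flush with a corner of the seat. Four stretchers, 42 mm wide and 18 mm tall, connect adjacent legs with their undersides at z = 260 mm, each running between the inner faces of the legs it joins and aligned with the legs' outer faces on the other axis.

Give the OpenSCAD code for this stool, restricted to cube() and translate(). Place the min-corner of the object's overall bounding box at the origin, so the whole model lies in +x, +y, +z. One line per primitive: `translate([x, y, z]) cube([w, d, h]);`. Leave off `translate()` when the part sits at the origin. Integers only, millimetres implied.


// leg_h = 436 - 30 = 406
// stretcher span = 330 - 2*42 = 246
translate([0, 0, 406]) cube([330, 357, 30]);
cube([42, 42, 406]);
translate([288, 0, 0]) cube([42, 42, 406]);
translate([0, 315, 0]) cube([42, 42, 406]);
translate([288, 315, 0]) cube([42, 42, 406]);
translate([42, 0, 260]) cube([246, 42, 18]);
translate([42, 315, 260]) cube([246, 42, 18]);
translate([0, 42, 260]) cube([42, 273, 18]);
translate([288, 42, 260]) cube([42, 273, 18]);


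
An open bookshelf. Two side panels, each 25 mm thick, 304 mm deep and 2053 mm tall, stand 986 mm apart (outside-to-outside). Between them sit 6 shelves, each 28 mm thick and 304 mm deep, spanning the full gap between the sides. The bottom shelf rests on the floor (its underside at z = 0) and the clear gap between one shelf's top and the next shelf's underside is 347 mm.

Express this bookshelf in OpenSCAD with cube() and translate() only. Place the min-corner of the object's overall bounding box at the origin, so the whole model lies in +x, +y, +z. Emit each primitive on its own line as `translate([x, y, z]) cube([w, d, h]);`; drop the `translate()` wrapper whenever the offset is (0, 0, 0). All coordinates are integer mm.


cube([25, 304, 2053]);
translate([961, 0, 0]) cube([25, 304, 2053]);
translate([25, 0, 0]) cube([936, 304, 28]);
translate([25, 0, 375]) cube([936, 304, 28]);
translate([25, 0, 750]) cube([936, 304, 28]);
translate([25, 0, 1125]) cube([936, 304, 28]);
translate([25, 0, 1500]) cube([936, 304, 28]);
translate([25, 0, 1875]) cube([936, 304, 28]);


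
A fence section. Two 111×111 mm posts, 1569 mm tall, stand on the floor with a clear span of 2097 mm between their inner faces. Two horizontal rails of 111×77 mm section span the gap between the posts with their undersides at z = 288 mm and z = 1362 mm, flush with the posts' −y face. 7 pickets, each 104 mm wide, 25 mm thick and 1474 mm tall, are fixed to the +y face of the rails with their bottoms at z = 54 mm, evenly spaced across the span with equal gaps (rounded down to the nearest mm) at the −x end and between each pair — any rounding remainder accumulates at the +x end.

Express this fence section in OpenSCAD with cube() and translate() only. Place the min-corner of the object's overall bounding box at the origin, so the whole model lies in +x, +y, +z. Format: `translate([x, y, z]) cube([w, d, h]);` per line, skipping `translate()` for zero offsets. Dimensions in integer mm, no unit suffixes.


cube([111, 111, 1569]);
translate([2208, 0, 0]) cube([111, 111, 1569]);
translate([111, 0, 288]) cube([2097, 111, 77]);
translate([111, 0, 1362]) cube([2097, 111, 77]);
translate([282, 111, 54]) cube([104, 25, 1474]);
translate([557, 111, 54]) cube([104, 25, 1474]);
translate([832, 111, 54]) cube([104, 25, 1474]);
translate([1107, 111, 54]) cube([104, 25, 1474]);
translate([1382, 111, 54]) cube([104, 25, 1474]);
translate([1657, 111, 54]) cube([104, 25, 1474]);
translate([1932, 111, 54]) cube([104, 25, 1474]);


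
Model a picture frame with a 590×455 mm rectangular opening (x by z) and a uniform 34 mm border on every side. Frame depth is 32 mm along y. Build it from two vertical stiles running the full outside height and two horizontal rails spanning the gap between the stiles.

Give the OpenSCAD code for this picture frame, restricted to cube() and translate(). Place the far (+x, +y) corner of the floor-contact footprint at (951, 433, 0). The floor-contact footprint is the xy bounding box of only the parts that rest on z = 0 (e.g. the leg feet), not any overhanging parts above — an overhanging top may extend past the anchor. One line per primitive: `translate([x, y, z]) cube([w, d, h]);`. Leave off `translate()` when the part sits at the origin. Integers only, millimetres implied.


translate([293, 401, 0]) cube([34, 32, 523]);
translate([917, 401, 0]) cube([34, 32, 523]);
translate([327, 401, 0]) cube([590, 32, 34]);
translate([327, 401, 489]) cube([590, 32, 34]);


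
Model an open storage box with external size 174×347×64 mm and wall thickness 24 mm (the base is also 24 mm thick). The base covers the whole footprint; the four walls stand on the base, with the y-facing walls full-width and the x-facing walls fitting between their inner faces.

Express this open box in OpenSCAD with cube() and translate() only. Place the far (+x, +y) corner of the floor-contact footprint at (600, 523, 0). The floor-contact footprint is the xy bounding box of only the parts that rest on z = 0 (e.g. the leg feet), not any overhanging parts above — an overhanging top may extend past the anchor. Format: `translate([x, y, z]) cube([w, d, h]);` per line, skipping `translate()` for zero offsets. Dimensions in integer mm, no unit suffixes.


translate([426, 176, 0]) cube([174, 347, 24]);
translate([426, 176, 24]) cube([174, 24, 40]);
translate([426, 499, 24]) cube([174, 24, 40]);
translate([426, 200, 24]) cube([24, 299, 40]);
translate([576, 200, 24]) cube([24, 299, 40]);


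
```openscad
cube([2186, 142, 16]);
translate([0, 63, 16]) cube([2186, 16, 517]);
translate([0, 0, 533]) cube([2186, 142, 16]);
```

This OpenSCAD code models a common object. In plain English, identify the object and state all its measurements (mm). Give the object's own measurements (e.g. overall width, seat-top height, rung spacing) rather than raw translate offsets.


An I-beam lying along x, 2186 mm long. Overall section height 549 mm. Two flanges 142 mm wide (y) and 16 mm thick, one on the floor and one at the top; a web 16 mm thick runs between them, centred on the flange width.


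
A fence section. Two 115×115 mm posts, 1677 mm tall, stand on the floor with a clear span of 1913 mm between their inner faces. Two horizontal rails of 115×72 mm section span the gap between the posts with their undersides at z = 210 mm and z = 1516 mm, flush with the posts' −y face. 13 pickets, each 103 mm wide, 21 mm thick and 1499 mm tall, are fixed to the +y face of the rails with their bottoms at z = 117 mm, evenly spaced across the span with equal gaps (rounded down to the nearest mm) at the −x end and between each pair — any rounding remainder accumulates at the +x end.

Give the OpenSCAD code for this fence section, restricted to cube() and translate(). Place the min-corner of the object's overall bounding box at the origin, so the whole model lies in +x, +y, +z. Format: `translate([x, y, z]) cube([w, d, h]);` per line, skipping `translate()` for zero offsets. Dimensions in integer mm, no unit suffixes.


cube([115, 115, 1677]);
translate([2028, 0, 0]) cube([115, 115, 1677]);
translate([115, 0, 210]) cube([1913, 115, 72]);
translate([115, 0, 1516]) cube([1913, 115, 72]);
translate([156, 115, 117]) cube([103, 21, 1499]);
translate([300, 115, 117]) cube([103, 21, 1499]);
translate([444, 115, 117]) cube([103, 21, 1499]);
translate([588, 115, 117]) cube([103, 21, 1499]);
translate([732, 115, 117]) cube([103, 21, 1499]);
translate([876, 115, 117]) cube([103, 21, 1499]);
translate([1020, 115, 117]) cube([103, 21, 1499]);
translate([1164, 115, 117]) cube([103, 21, 1499]);
translate([1308, 115, 117]) cube([103, 21, 1499]);
translate([1452, 115, 117]) cube([103, 21, 1499]);
translate([1596, 115, 117]) cube([103, 21, 1499]);
translate([1740, 115, 117]) cube([103, 21, 1499]);
translate([1884, 115, 117]) cube([103, 21, 1499]);


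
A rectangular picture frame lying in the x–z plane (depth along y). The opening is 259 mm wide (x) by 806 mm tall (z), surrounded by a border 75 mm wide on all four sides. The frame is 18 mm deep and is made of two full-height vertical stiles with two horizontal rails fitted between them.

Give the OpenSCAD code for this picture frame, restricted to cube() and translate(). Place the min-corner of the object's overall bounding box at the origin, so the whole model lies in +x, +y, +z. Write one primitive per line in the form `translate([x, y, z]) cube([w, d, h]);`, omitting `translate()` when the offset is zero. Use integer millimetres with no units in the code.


cube([75, 18, 956]);
translate([334, 0, 0]) cube([75, 18, 956]);
translate([75, 0, 0]) cube([259, 18, 75]);
translate([75, 0, 881]) cube([259, 18, 75]);


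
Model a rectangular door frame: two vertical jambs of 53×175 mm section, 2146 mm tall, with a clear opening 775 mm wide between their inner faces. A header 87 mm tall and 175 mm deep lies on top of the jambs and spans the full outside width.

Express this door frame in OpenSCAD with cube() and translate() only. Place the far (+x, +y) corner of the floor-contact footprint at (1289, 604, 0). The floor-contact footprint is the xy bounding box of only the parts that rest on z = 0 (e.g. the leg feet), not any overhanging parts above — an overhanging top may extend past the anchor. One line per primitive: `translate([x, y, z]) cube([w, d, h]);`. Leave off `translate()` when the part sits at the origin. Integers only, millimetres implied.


translate([408, 429, 0]) cube([53, 175, 2146]);
translate([1236, 429, 0]) cube([53, 175, 2146]);
translate([408, 429, 2146]) cube([881, 175, 87]);


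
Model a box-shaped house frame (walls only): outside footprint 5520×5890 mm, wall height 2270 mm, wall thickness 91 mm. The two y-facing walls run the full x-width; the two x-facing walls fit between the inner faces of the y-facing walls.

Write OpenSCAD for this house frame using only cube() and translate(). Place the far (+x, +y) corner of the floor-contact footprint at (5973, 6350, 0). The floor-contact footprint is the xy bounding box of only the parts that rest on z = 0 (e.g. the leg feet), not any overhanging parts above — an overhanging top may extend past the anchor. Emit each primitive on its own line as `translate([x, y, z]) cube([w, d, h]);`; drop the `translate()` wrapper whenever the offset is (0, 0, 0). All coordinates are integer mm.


translate([453, 460, 0]) cube([5520, 91, 2270]);
translate([453, 6259, 0]) cube([5520, 91, 2270]);
translate([453, 551, 0]) cube([91, 5708, 2270]);
translate([5882, 551, 0]) cube([91, 5708, 2270]);


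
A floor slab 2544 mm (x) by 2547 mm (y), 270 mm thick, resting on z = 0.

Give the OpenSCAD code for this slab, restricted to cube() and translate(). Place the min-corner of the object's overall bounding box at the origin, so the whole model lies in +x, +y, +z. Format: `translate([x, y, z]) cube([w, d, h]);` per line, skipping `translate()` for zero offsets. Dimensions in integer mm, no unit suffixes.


cube([2544, 2547, 270]);


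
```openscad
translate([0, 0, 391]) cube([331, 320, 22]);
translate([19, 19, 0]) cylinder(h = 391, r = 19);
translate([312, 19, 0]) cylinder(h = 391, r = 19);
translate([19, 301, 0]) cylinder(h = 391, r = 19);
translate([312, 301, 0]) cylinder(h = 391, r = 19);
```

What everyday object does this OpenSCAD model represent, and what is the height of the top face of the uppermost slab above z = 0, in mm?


A stool. The seat height is 413 mm.

A 331×320×22 slab at z = 391 on four corner cylinders — a stool. The seat top is 391 + 22 = 413 mm.


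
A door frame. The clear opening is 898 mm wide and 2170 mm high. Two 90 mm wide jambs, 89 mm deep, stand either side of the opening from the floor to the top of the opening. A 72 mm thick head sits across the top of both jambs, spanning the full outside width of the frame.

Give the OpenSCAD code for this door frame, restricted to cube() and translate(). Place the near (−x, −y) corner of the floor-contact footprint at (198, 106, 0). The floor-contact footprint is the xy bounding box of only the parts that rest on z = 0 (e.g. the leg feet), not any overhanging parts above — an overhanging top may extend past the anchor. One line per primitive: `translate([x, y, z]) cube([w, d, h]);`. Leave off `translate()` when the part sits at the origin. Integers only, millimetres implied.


translate([198, 106, 0]) cube([90, 89, 2170]);
translate([1186, 106, 0]) cube([90, 89, 2170]);
translate([198, 106, 2170]) cube([1078, 89, 72]);


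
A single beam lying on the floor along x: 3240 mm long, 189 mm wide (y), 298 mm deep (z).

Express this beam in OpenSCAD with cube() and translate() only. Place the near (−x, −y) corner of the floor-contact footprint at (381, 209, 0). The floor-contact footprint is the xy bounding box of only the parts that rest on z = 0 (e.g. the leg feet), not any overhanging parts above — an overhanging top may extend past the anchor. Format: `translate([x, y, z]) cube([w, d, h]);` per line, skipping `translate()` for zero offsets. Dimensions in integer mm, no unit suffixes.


translate([381, 209, 0]) cube([3240, 189, 298]);


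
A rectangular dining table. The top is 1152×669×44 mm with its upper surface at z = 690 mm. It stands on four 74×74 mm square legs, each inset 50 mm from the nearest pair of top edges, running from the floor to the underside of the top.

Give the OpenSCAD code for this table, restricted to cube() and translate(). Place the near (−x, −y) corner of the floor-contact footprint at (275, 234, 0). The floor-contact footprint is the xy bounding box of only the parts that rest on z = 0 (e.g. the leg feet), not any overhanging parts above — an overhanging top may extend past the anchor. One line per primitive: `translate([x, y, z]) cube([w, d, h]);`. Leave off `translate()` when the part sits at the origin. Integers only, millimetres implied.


translate([225, 184, 646]) cube([1152, 669, 44]);
translate([275, 234, 0]) cube([74, 74, 646]);
translate([1253, 234, 0]) cube([74, 74, 646]);
translate([275, 729, 0]) cube([74, 74, 646]);
translate([1253, 729, 0]) cube([74, 74, 646]);


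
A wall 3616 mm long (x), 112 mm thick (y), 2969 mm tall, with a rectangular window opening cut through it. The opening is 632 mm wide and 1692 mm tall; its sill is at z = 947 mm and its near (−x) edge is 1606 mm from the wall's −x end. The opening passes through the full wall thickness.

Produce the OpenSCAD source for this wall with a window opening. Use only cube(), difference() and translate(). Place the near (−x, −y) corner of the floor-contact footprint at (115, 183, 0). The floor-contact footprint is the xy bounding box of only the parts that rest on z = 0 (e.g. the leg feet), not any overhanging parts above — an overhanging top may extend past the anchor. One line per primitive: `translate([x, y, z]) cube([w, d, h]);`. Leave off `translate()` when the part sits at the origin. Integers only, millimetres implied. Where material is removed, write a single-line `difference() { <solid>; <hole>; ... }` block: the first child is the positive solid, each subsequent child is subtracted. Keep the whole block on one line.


difference() { translate([115, 183, 0]) cube([3616, 112, 2969]); translate([1721, 183, 947]) cube([632, 112, 1692]); }


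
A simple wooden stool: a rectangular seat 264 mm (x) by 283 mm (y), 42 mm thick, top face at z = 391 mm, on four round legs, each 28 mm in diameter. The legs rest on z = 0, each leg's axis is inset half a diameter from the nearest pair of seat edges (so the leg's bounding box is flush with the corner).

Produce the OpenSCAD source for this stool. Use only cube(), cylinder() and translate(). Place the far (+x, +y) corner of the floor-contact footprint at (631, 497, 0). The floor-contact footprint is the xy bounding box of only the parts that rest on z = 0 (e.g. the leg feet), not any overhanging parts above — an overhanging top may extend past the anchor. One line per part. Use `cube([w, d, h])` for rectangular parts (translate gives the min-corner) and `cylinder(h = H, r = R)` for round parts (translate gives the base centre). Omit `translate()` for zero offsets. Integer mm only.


translate([367, 214, 349]) cube([264, 283, 42]);
translate([381, 228, 0]) cylinder(h = 349, r = 14);
translate([617, 228, 0]) cylinder(h = 349, r = 14);
translate([381, 483, 0]) cylinder(h = 349, r = 14);
translate([617, 483, 0]) cylinder(h = 349, r = 14);


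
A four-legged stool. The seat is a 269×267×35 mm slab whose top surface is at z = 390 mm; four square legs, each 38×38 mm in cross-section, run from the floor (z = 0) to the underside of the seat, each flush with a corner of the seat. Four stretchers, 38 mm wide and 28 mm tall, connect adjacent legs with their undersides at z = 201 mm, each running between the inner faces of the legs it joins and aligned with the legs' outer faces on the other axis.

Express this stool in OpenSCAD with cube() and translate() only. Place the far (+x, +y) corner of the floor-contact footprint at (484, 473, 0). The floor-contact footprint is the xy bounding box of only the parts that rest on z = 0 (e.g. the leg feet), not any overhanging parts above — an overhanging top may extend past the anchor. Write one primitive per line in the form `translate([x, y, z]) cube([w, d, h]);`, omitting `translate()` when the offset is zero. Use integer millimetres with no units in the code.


// leg_h = 390 - 35 = 355
// stretcher span = 269 - 2*38 = 193
translate([215, 206, 355]) cube([269, 267, 35]);
translate([215, 206, 0]) cube([38, 38, 355]);
translate([446, 206, 0]) cube([38, 38, 355]);
translate([215, 435, 0]) cube([38, 38, 355]);
translate([446, 435, 0]) cube([38, 38, 355]);
translate([253, 206, 201]) cube([193, 38, 28]);
translate([253, 435, 201]) cube([193, 38, 28]);
translate([215, 244, 201]) cube([38, 191, 28]);
translate([446, 244, 201]) cube([38, 191, 28]);


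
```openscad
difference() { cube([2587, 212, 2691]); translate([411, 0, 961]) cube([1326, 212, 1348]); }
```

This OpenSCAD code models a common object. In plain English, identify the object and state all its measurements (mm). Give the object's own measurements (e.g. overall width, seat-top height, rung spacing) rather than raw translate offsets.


A wall 2587 mm long (x), 212 mm thick (y), 2691 mm tall, with a rectangular window opening cut through it. The opening is 1326 mm wide and 1348 mm tall; its sill is at z = 961 mm and its near (−x) edge is 411 mm from the wall's −x end. The opening passes through the full wall thickness.


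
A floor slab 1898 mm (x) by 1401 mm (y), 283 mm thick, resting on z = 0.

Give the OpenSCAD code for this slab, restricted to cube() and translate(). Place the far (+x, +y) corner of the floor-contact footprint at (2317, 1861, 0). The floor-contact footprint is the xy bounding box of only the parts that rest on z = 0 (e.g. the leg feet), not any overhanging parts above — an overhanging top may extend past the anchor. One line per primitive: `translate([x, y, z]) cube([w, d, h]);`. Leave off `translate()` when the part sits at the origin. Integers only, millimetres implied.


translate([419, 460, 0]) cube([1898, 1401, 283]);


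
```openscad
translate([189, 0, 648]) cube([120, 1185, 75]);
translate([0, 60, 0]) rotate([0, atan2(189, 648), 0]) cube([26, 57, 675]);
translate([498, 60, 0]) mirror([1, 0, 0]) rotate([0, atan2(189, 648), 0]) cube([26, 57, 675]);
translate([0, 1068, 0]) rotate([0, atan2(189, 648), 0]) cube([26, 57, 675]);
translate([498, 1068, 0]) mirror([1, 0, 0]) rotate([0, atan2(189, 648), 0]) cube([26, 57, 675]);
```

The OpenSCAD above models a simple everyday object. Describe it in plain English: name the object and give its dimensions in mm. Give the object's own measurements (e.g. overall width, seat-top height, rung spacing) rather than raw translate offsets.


A sawhorse. A 120×1185×75 mm beam (x, y, z) sits on two A-frame leg pairs. Each pair is two raked legs of 26×57 mm section (57 mm along y) splaying symmetrically in x. Each leg rises 648 mm vertically over 189 mm of horizontal reach and is 675 mm long along its own axis. Every leg's outer bottom edge rests on the floor and its outer top edge meets a bottom edge of the beam — the left legs (tilting toward +x) meet the beam's −x bottom edge, the right legs (their mirror images, tilting toward −x) meet its +x bottom edge — so the leg tops tuck under the beam, the beam's underside is 648 mm above the floor, and the feet are 498 mm apart outside-to-outside with the beam centred between them. The two leg pairs are set in 60 mm from either end of the beam.


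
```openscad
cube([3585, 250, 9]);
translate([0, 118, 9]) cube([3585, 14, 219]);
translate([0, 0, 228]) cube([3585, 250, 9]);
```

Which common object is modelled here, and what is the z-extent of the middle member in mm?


An I-beam. The web height is 219 mm.

Two wide flanges with a thin centred web — an I-beam. Overall 237 mm minus two 9 mm flanges gives a web of 237 − 2·9 = 219 mm.


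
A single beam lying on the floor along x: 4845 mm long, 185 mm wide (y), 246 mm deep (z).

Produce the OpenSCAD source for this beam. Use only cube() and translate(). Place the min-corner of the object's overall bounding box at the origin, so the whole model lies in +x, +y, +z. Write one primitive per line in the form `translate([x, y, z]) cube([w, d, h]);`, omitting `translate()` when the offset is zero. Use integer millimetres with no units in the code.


cube([4845, 185, 246]);
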